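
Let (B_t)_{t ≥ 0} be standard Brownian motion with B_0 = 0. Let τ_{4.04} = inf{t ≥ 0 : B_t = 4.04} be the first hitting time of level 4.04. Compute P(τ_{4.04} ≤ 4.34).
P(τ_{4.04} ≤ 4.34) = 2(1 − Φ(4.04/√4.34)) = 2(1 − Φ(1.9393)) ≈ 0.0525

By the reflection principle for standard BM, P(τ_b ≤ t) = 2 · P(B_t ≥ b). Since B_t ~ N(0, t), P(B_t ≥ 4.04) = 1 − Φ(4.04/√t) = 1 − Φ(4.04/√4.34) = 1 − Φ(1.9393) ≈ 0.02623. Doubling: P(τ_{4.04} ≤ 4.34) ≈ 2 · 0.02623 = 0.05246 ≈ 0.0525.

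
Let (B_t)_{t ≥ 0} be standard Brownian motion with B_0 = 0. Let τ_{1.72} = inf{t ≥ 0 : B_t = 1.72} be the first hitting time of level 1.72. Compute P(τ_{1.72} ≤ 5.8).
P(τ_{1.72} ≤ 5.8) = 2(1 − Φ(1.72/√5.8)) = 2(1 − Φ(0.7142)) ≈ 0.4751

By the reflection principle for standard BM, P(τ_b ≤ t) = 2 · P(B_t ≥ b). Since B_t ~ N(0, t), P(B_t ≥ 1.72) = 1 − Φ(1.72/√t) = 1 − Φ(1.72/√5.8) = 1 − Φ(0.7142) ≈ 0.23755. Doubling: P(τ_{1.72} ≤ 5.8) ≈ 2 · 0.23755 = 0.47510 ≈ 0.4751.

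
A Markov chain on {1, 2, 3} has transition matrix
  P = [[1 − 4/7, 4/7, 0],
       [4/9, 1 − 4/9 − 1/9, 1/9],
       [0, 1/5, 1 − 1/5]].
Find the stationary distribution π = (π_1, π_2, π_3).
π = (1/3, 3/7, 5/21)

This is a birth-death chain on three states, which satisfies detailed balance: π_1 · P_{12} = π_2 · P_{21} and π_2 · P_{23} = π_3 · P_{32}.
From π_1 · 4/7 = π_2 · 4/9: π_2/π_1 = (4/7)/(4/9) = 9/7.
From π_2 · 1/9 = π_3 · 1/5: π_3/π_2 = (1/9)/(1/5) = 5/9.
Take π_1 proportional to 1; then unnormalized π = (1, 9/7, 5/7). Normalize by dividing by the sum 3:
  π = (1/3, 3/7, 5/21).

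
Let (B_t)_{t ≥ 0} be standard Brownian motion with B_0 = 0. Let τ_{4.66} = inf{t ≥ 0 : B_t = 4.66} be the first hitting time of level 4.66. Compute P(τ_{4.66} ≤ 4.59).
P(τ_{4.66} ≤ 4.59) = 2(1 − Φ(4.66/√4.59)) = 2(1 − Φ(2.1751)) ≈ 0.0296

By the reflection principle for standard BM, P(τ_b ≤ t) = 2 · P(B_t ≥ b). Since B_t ~ N(0, t), P(B_t ≥ 4.66) = 1 − Φ(4.66/√t) = 1 − Φ(4.66/√4.59) = 1 − Φ(2.1751) ≈ 0.01481. Doubling: P(τ_{4.66} ≤ 4.59) ≈ 2 · 0.01481 = 0.02962 ≈ 0.0296.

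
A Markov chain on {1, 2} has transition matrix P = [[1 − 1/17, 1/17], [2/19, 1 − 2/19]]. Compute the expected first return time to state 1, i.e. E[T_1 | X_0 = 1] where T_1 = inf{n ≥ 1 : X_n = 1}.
E[T_1 | X_0 = 1] = 1/π_1 = 53/34

For an irreducible recurrent Markov chain with stationary distribution π, E[T_i | X_0 = i] = 1/π_i (Kac's formula). Here π_1 = (2/19)/(1/17 + 2/19) = (2/19)/(53/323) = 34/53, so E[T_1 | X_0 = 1] = 1/π_1 = (1/17 + 2/19)/(2/19) = (53/323)/(2/19) = 53/34.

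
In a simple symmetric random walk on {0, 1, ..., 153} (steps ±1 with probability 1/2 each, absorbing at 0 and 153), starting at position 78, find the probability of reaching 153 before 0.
P(hit 153 before 0) = 78/153 = 26/51

Let u_k = P(hit 153 before 0 | start at k). Then u_0 = 0, u_153 = 1, and u_k = u_{k-1}/2 + u_{k+1}/2 for 1 ≤ k ≤ 152. This harmonic recurrence is solved by u_k = k/153, giving u_78 = 78/153 = 26/51.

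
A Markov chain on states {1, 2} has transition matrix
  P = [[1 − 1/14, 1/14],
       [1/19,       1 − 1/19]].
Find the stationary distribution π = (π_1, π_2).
π_1 = 14/33, π_2 = 19/33

Solve πP = π with π_1 + π_2 = 1. From πP = π: π_1 · (1 − 1/14) + π_2 · 1/19 = π_1 ⇒ π_2 · 1/19 = π_1 · 1/14 ⇒ π_2/π_1 = (1/14)/(1/19) = 19/14. Together with π_1 + π_2 = 1:
  π_1 = (1/19)/(1/14 + 1/19) = (1/19)/(33/266) = 14/33,
  π_2 = (1/14)/(1/14 + 1/19) = (1/14)/(33/266) = 19/33.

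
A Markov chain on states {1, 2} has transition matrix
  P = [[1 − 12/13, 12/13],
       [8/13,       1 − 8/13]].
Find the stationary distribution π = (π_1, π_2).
π_1 = 2/5, π_2 = 3/5

Solve πP = π with π_1 + π_2 = 1. From πP = π: π_1 · (1 − 12/13) + π_2 · 8/13 = π_1 ⇒ π_2 · 8/13 = π_1 · 12/13 ⇒ π_2/π_1 = (12/13)/(8/13) = 3/2. Together with π_1 + π_2 = 1:
  π_1 = (8/13)/(12/13 + 8/13) = (8/13)/(20/13) = 2/5,
  π_2 = (12/13)/(12/13 + 8/13) = (12/13)/(20/13) = 3/5.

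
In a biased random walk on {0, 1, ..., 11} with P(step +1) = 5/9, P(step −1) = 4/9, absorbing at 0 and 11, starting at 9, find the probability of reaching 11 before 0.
P(hit 11 before 0) = (1 − (4/5)^9) / (1 − (4/5)^11) = 42274525/44633821

Let u_k denote P(reach 11 before 0 | start at k). Boundary: u_0 = 0, u_11 = 1. Recurrence: u_k = 5/9·u_{k+1} + 4/9·u_{k-1} for 1 ≤ k ≤ 10. Try u_k = A + B·r^k with r = q/p = (4/9)/(5/9) = 4/5. Substitution satisfies the recurrence; boundary conditions give:
  u_k = (1 − r^k) / (1 − r^N) = (1 − (4/5)^9) / (1 − (4/5)^11) = 42274525/44633821.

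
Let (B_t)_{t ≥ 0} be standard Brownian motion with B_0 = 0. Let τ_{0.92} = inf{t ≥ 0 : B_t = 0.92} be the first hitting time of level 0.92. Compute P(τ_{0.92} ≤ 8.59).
P(τ_{0.92} ≤ 8.59) = 2(1 − Φ(0.92/√8.59)) = 2(1 − Φ(0.3139)) ≈ 0.7536

By the reflection principle for standard BM, P(τ_b ≤ t) = 2 · P(B_t ≥ b). Since B_t ~ N(0, t), P(B_t ≥ 0.92) = 1 − Φ(0.92/√t) = 1 − Φ(0.92/√8.59) = 1 − Φ(0.3139) ≈ 0.37680. Doubling: P(τ_{0.92} ≤ 8.59) ≈ 2 · 0.37680 = 0.75360 ≈ 0.7536.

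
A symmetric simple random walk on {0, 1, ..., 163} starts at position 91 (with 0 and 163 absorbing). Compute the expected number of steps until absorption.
E[τ | X_0 = 91] = 6552

Let v_k = E[τ | X_0 = k]. Boundary: v_0 = v_163 = 0. Recurrence: v_k = 1 + (v_{k-1} + v_{k+1})/2 for 1 ≤ k ≤ 162. The particular solution to v_k − (v_{k-1} + v_{k+1})/2 = 1 is v_k = −k^2. Adding homogeneous solution A + B k and matching boundaries gives v_k = k (163 − k). Substituting k = 91: v_91 = 91 · 72 = 6552.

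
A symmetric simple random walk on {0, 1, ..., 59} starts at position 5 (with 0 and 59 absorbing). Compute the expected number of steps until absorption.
E[τ | X_0 = 5] = 270

Let v_k = E[τ | X_0 = k]. Boundary: v_0 = v_59 = 0. Recurrence: v_k = 1 + (v_{k-1} + v_{k+1})/2 for 1 ≤ k ≤ 58. The particular solution to v_k − (v_{k-1} + v_{k+1})/2 = 1 is v_k = −k^2. Adding homogeneous solution A + B k and matching boundaries gives v_k = k (59 − k). Substituting k = 5: v_5 = 5 · 54 = 270.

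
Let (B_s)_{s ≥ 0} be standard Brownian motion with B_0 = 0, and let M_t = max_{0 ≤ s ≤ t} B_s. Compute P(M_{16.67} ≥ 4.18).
P(M_{16.67} ≥ 4.18) = 2·P(B_{16.67} ≥ 4.18) = 2(1 − Φ(4.18/√16.67)) ≈ 0.3059

By the reflection principle for Brownian motion, P(M_t ≥ a) = 2 · P(B_t ≥ a) for a ≥ 0. Since B_t ~ N(0, t), P(B_t ≥ 4.18) = 1 − Φ(4.18/√t) = 1 − Φ(4.18/√16.67) = 1 − Φ(1.0238). So
  P(M_{16.67} ≥ 4.18) = 2(1 − Φ(1.0238)) ≈ 0.3059.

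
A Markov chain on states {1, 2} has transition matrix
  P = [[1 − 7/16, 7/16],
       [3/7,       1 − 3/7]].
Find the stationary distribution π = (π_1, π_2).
π_1 = 48/97, π_2 = 49/97

Solve πP = π with π_1 + π_2 = 1. From πP = π: π_1 · (1 − 7/16) + π_2 · 3/7 = π_1 ⇒ π_2 · 3/7 = π_1 · 7/16 ⇒ π_2/π_1 = (7/16)/(3/7) = 49/48. Together with π_1 + π_2 = 1:
  π_1 = (3/7)/(7/16 + 3/7) = (3/7)/(97/112) = 48/97,
  π_2 = (7/16)/(7/16 + 3/7) = (7/16)/(97/112) = 49/97.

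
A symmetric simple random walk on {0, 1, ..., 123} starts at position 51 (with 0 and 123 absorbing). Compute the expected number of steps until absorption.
E[τ | X_0 = 51] = 3672

Let v_k = E[τ | X_0 = k]. Boundary: v_0 = v_123 = 0. Recurrence: v_k = 1 + (v_{k-1} + v_{k+1})/2 for 1 ≤ k ≤ 122. The particular solution to v_k − (v_{k-1} + v_{k+1})/2 = 1 is v_k = −k^2. Adding homogeneous solution A + B k and matching boundaries gives v_k = k (123 − k). Substituting k = 51: v_51 = 51 · 72 = 3672.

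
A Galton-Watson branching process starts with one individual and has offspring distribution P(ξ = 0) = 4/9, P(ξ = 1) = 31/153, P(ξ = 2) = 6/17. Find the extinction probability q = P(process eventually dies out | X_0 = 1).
q = 1

Mean offspring μ = 0·4/9 + 1·31/153 + 2·6/17 = 139/153 ≤ 1. For μ ≤ 1 with offspring not concentrated at 1, the Galton-Watson process goes extinct almost surely, so q = 1.
(Algebraic check: The pgf is f(s) = 4/9 + 31/153·s + 6/17·s². The extinction probability q is the smallest fixed point of f in [0, 1]. Setting s = f(s):
  6/17·s² + (31/153 − 1)·s + 4/9 = 0
  6/17·s² − (4/9 + 6/17)·s + 4/9 = 0
which factors as (s − 1)·(6/17·s − 4/9) = 0, giving roots s = 1 and s = (4/9)/(6/17) = 34/27. Since 34/27 ≥ 1, the smallest root in [0, 1] is s = 1.)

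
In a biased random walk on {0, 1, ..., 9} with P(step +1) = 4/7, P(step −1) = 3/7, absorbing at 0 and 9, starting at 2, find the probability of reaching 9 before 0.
P(hit 9 before 0) = (1 − (3/4)^2) / (1 − (3/4)^9) = 114688/242461

Let u_k denote P(reach 9 before 0 | start at k). Boundary: u_0 = 0, u_9 = 1. Recurrence: u_k = 4/7·u_{k+1} + 3/7·u_{k-1} for 1 ≤ k ≤ 8. Try u_k = A + B·r^k with r = q/p = (3/7)/(4/7) = 3/4. Substitution satisfies the recurrence; boundary conditions give:
  u_k = (1 − r^k) / (1 − r^N) = (1 − (3/4)^2) / (1 − (3/4)^9) = 114688/242461.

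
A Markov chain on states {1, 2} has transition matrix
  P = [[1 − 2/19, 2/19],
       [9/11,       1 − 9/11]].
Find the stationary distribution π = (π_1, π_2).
π_1 = 171/193, π_2 = 22/193

Solve πP = π with π_1 + π_2 = 1. From πP = π: π_1 · (1 − 2/19) + π_2 · 9/11 = π_1 ⇒ π_2 · 9/11 = π_1 · 2/19 ⇒ π_2/π_1 = (2/19)/(9/11) = 22/171. Together with π_1 + π_2 = 1:
  π_1 = (9/11)/(2/19 + 9/11) = (9/11)/(193/209) = 171/193,
  π_2 = (2/19)/(2/19 + 9/11) = (2/19)/(193/209) = 22/193.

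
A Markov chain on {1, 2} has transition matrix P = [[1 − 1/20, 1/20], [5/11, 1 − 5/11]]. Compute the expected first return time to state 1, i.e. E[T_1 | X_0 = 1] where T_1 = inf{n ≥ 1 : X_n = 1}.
E[T_1 | X_0 = 1] = 1/π_1 = 111/100

For an irreducible recurrent Markov chain with stationary distribution π, E[T_i | X_0 = i] = 1/π_i (Kac's formula). Here π_1 = (5/11)/(1/20 + 5/11) = (5/11)/(111/220) = 100/111, so E[T_1 | X_0 = 1] = 1/π_1 = (1/20 + 5/11)/(5/11) = (111/220)/(5/11) = 111/100.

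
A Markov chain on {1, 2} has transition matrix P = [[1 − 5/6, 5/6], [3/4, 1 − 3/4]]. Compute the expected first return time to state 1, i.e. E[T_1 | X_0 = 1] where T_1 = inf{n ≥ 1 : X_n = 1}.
E[T_1 | X_0 = 1] = 1/π_1 = 19/9

For an irreducible recurrent Markov chain with stationary distribution π, E[T_i | X_0 = i] = 1/π_i (Kac's formula). Here π_1 = (3/4)/(5/6 + 3/4) = (3/4)/(19/12) = 9/19, so E[T_1 | X_0 = 1] = 1/π_1 = (5/6 + 3/4)/(3/4) = (19/12)/(3/4) = 19/9.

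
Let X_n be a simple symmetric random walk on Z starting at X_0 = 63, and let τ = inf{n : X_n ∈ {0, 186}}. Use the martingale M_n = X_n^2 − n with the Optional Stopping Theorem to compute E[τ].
E[τ] = 7749

M_n = X_n^2 − n is a martingale (since E[X_{n+1}^2 | F_n] = X_n^2 + 1). By OST (τ has finite mean in a bounded region), E[M_τ] = E[M_0] = X_0^2 − 0 = 63^2 = 3969. Also E[M_τ] = E[X_τ^2] − E[τ]. The walk exits at 0 or 186, with P(hit 186 first) = 63/186, so E[X_τ^2] = 186^2 · 63/186 + 0 = 11718. Thus E[τ] = E[X_τ^2] − E[M_τ] = 11718 − 3969 = 7749 = 63(186 − 63) = 7749.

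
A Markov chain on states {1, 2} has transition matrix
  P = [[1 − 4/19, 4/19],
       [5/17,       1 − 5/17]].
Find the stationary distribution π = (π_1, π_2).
π_1 = 95/163, π_2 = 68/163

Solve πP = π with π_1 + π_2 = 1. From πP = π: π_1 · (1 − 4/19) + π_2 · 5/17 = π_1 ⇒ π_2 · 5/17 = π_1 · 4/19 ⇒ π_2/π_1 = (4/19)/(5/17) = 68/95. Together with π_1 + π_2 = 1:
  π_1 = (5/17)/(4/19 + 5/17) = (5/17)/(163/323) = 95/163,
  π_2 = (4/19)/(4/19 + 5/17) = (4/19)/(163/323) = 68/163.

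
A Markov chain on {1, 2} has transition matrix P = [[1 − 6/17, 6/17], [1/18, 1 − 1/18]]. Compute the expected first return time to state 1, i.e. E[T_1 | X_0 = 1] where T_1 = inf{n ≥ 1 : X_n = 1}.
E[T_1 | X_0 = 1] = 1/π_1 = 125/17

For an irreducible recurrent Markov chain with stationary distribution π, E[T_i | X_0 = i] = 1/π_i (Kac's formula). Here π_1 = (1/18)/(6/17 + 1/18) = (1/18)/(125/306) = 17/125, so E[T_1 | X_0 = 1] = 1/π_1 = (6/17 + 1/18)/(1/18) = (125/306)/(1/18) = 125/17.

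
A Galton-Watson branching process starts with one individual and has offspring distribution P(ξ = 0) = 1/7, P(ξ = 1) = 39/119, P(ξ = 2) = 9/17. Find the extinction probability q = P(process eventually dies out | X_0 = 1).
q = 17/63

The pgf is f(s) = 1/7 + 39/119·s + 9/17·s². The extinction probability q is the smallest fixed point of f in [0, 1]. Setting s = f(s):
  9/17·s² + (39/119 − 1)·s + 1/7 = 0
  9/17·s² − (1/7 + 9/17)·s + 1/7 = 0
which factors as (s − 1)·(9/17·s − 1/7) = 0, giving roots s = 1 and s = (1/7)/(9/17) = 17/63.
Mean offspring μ = 39/119 + 2·9/17 = 165/119 > 1 (supercritical), so q < 1. The extinction probability is the smaller root: q = (1/7)/(9/17) = 17/63.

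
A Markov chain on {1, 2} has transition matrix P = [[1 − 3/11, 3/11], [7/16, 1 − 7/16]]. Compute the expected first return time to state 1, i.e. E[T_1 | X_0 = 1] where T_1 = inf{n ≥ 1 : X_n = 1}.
E[T_1 | X_0 = 1] = 1/π_1 = 125/77

For an irreducible recurrent Markov chain with stationary distribution π, E[T_i | X_0 = i] = 1/π_i (Kac's formula). Here π_1 = (7/16)/(3/11 + 7/16) = (7/16)/(125/176) = 77/125, so E[T_1 | X_0 = 1] = 1/π_1 = (3/11 + 7/16)/(7/16) = (125/176)/(7/16) = 125/77.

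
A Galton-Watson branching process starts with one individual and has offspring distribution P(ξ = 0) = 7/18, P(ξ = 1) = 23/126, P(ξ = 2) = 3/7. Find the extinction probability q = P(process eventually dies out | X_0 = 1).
q = 49/54

The pgf is f(s) = 7/18 + 23/126·s + 3/7·s². The extinction probability q is the smallest fixed point of f in [0, 1]. Setting s = f(s):
  3/7·s² + (23/126 − 1)·s + 7/18 = 0
  3/7·s² − (7/18 + 3/7)·s + 7/18 = 0
which factors as (s − 1)·(3/7·s − 7/18) = 0, giving roots s = 1 and s = (7/18)/(3/7) = 49/54.
Mean offspring μ = 23/126 + 2·3/7 = 131/126 > 1 (supercritical), so q < 1. The extinction probability is the smaller root: q = (7/18)/(3/7) = 49/54.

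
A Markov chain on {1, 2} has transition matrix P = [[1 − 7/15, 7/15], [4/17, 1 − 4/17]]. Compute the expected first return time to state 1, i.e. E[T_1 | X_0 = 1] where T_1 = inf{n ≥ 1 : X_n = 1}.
E[T_1 | X_0 = 1] = 1/π_1 = 179/60

For an irreducible recurrent Markov chain with stationary distribution π, E[T_i | X_0 = i] = 1/π_i (Kac's formula). Here π_1 = (4/17)/(7/15 + 4/17) = (4/17)/(179/255) = 60/179, so E[T_1 | X_0 = 1] = 1/π_1 = (7/15 + 4/17)/(4/17) = (179/255)/(4/17) = 179/60.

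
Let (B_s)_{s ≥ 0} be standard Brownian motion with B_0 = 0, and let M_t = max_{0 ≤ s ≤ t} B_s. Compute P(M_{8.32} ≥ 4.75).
P(M_{8.32} ≥ 4.75) = 2·P(B_{8.32} ≥ 4.75) = 2(1 − Φ(4.75/√8.32)) ≈ 0.0996

By the reflection principle for Brownian motion, P(M_t ≥ a) = 2 · P(B_t ≥ a) for a ≥ 0. Since B_t ~ N(0, t), P(B_t ≥ 4.75) = 1 − Φ(4.75/√t) = 1 − Φ(4.75/√8.32) = 1 − Φ(1.6468). So
  P(M_{8.32} ≥ 4.75) = 2(1 − Φ(1.6468)) ≈ 0.0996.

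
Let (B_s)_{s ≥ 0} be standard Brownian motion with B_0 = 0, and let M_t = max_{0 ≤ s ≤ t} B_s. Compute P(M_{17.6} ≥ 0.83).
P(M_{17.6} ≥ 0.83) = 2·P(B_{17.6} ≥ 0.83) = 2(1 − Φ(0.83/√17.6)) ≈ 0.8432

By the reflection principle for Brownian motion, P(M_t ≥ a) = 2 · P(B_t ≥ a) for a ≥ 0. Since B_t ~ N(0, t), P(B_t ≥ 0.83) = 1 − Φ(0.83/√t) = 1 − Φ(0.83/√17.6) = 1 − Φ(0.1978). So
  P(M_{17.6} ≥ 0.83) = 2(1 − Φ(0.1978)) ≈ 0.8432.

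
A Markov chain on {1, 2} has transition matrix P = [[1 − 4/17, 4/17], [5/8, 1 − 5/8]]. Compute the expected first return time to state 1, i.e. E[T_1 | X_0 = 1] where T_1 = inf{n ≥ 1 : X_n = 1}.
E[T_1 | X_0 = 1] = 1/π_1 = 117/85

For an irreducible recurrent Markov chain with stationary distribution π, E[T_i | X_0 = i] = 1/π_i (Kac's formula). Here π_1 = (5/8)/(4/17 + 5/8) = (5/8)/(117/136) = 85/117, so E[T_1 | X_0 = 1] = 1/π_1 = (4/17 + 5/8)/(5/8) = (117/136)/(5/8) = 117/85.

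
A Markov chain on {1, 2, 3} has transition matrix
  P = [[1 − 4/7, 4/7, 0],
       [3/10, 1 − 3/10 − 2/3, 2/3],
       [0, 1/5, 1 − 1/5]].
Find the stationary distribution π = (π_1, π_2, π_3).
π = (63/583, 120/583, 400/583)

This is a birth-death chain on three states, which satisfies detailed balance: π_1 · P_{12} = π_2 · P_{21} and π_2 · P_{23} = π_3 · P_{32}.
From π_1 · 4/7 = π_2 · 3/10: π_2/π_1 = (4/7)/(3/10) = 40/21.
From π_2 · 2/3 = π_3 · 1/5: π_3/π_2 = (2/3)/(1/5) = 10/3.
Take π_1 proportional to 1; then unnormalized π = (1, 40/21, 400/63). Normalize by dividing by the sum 583/63:
  π = (63/583, 120/583, 400/583).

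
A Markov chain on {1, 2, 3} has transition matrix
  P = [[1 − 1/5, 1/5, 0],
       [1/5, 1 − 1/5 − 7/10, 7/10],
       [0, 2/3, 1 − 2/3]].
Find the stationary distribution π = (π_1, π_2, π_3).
π = (20/61, 20/61, 21/61)

This is a birth-death chain on three states, which satisfies detailed balance: π_1 · P_{12} = π_2 · P_{21} and π_2 · P_{23} = π_3 · P_{32}.
From π_1 · 1/5 = π_2 · 1/5: π_2/π_1 = (1/5)/(1/5) = 1.
From π_2 · 7/10 = π_3 · 2/3: π_3/π_2 = (7/10)/(2/3) = 21/20.
Take π_1 proportional to 1; then unnormalized π = (1, 1, 21/20). Normalize by dividing by the sum 61/20:
  π = (20/61, 20/61, 21/61).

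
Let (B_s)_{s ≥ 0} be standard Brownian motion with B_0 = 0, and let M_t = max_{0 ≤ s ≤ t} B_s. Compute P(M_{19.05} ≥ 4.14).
P(M_{19.05} ≥ 4.14) = 2·P(B_{19.05} ≥ 4.14) = 2(1 − Φ(4.14/√19.05)) ≈ 0.3429

By the reflection principle for Brownian motion, P(M_t ≥ a) = 2 · P(B_t ≥ a) for a ≥ 0. Since B_t ~ N(0, t), P(B_t ≥ 4.14) = 1 − Φ(4.14/√t) = 1 − Φ(4.14/√19.05) = 1 − Φ(0.9485). So
  P(M_{19.05} ≥ 4.14) = 2(1 − Φ(0.9485)) ≈ 0.3429.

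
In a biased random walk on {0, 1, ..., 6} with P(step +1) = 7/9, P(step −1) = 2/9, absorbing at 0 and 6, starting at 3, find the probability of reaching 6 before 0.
P(hit 6 before 0) = (1 − (2/7)^3) / (1 − (2/7)^6) = 343/351

Let u_k denote P(reach 6 before 0 | start at k). Boundary: u_0 = 0, u_6 = 1. Recurrence: u_k = 7/9·u_{k+1} + 2/9·u_{k-1} for 1 ≤ k ≤ 5. Try u_k = A + B·r^k with r = q/p = (2/9)/(7/9) = 2/7. Substitution satisfies the recurrence; boundary conditions give:
  u_k = (1 − r^k) / (1 − r^N) = (1 − (2/7)^3) / (1 − (2/7)^6) = 343/351.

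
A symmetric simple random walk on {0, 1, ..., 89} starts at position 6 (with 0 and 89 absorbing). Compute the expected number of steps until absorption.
E[τ | X_0 = 6] = 498

Let v_k = E[τ | X_0 = k]. Boundary: v_0 = v_89 = 0. Recurrence: v_k = 1 + (v_{k-1} + v_{k+1})/2 for 1 ≤ k ≤ 88. The particular solution to v_k − (v_{k-1} + v_{k+1})/2 = 1 is v_k = −k^2. Adding homogeneous solution A + B k and matching boundaries gives v_k = k (89 − k). Substituting k = 6: v_6 = 6 · 83 = 498.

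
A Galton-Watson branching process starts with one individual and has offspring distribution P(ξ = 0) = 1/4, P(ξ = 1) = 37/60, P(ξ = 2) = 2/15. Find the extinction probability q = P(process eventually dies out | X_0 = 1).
q = 1

Mean offspring μ = 0·1/4 + 1·37/60 + 2·2/15 = 53/60 ≤ 1. For μ ≤ 1 with offspring not concentrated at 1, the Galton-Watson process goes extinct almost surely, so q = 1.
(Algebraic check: The pgf is f(s) = 1/4 + 37/60·s + 2/15·s². The extinction probability q is the smallest fixed point of f in [0, 1]. Setting s = f(s):
  2/15·s² + (37/60 − 1)·s + 1/4 = 0
  2/15·s² − (1/4 + 2/15)·s + 1/4 = 0
which factors as (s − 1)·(2/15·s − 1/4) = 0, giving roots s = 1 and s = (1/4)/(2/15) = 15/8. Since 15/8 ≥ 1, the smallest root in [0, 1] is s = 1.)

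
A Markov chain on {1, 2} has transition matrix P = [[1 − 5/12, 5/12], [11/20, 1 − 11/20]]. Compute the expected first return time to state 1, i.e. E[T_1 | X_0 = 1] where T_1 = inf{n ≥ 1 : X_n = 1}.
E[T_1 | X_0 = 1] = 1/π_1 = 58/33

For an irreducible recurrent Markov chain with stationary distribution π, E[T_i | X_0 = i] = 1/π_i (Kac's formula). Here π_1 = (11/20)/(5/12 + 11/20) = (11/20)/(29/30) = 33/58, so E[T_1 | X_0 = 1] = 1/π_1 = (5/12 + 11/20)/(11/20) = (29/30)/(11/20) = 58/33.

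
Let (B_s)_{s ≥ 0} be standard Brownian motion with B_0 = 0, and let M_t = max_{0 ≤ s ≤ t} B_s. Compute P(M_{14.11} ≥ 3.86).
P(M_{14.11} ≥ 3.86) = 2·P(B_{14.11} ≥ 3.86) = 2(1 − Φ(3.86/√14.11)) ≈ 0.3041

By the reflection principle for Brownian motion, P(M_t ≥ a) = 2 · P(B_t ≥ a) for a ≥ 0. Since B_t ~ N(0, t), P(B_t ≥ 3.86) = 1 − Φ(3.86/√t) = 1 − Φ(3.86/√14.11) = 1 − Φ(1.0276). So
  P(M_{14.11} ≥ 3.86) = 2(1 − Φ(1.0276)) ≈ 0.3041.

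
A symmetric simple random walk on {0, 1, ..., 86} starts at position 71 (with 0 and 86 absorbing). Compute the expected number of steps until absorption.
E[τ | X_0 = 71] = 1065

Let v_k = E[τ | X_0 = k]. Boundary: v_0 = v_86 = 0. Recurrence: v_k = 1 + (v_{k-1} + v_{k+1})/2 for 1 ≤ k ≤ 85. The particular solution to v_k − (v_{k-1} + v_{k+1})/2 = 1 is v_k = −k^2. Adding homogeneous solution A + B k and matching boundaries gives v_k = k (86 − k). Substituting k = 71: v_71 = 71 · 15 = 1065.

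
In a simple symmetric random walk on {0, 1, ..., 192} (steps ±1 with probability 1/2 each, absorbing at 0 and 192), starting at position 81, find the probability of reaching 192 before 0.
P(hit 192 before 0) = 81/192 = 27/64

Let u_k = P(hit 192 before 0 | start at k). Then u_0 = 0, u_192 = 1, and u_k = u_{k-1}/2 + u_{k+1}/2 for 1 ≤ k ≤ 191. This harmonic recurrence is solved by u_k = k/192, giving u_81 = 81/192 = 27/64.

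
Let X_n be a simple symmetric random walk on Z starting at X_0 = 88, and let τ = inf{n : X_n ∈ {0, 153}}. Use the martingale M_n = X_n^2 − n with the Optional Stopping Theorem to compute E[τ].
E[τ] = 5720

M_n = X_n^2 − n is a martingale (since E[X_{n+1}^2 | F_n] = X_n^2 + 1). By OST (τ has finite mean in a bounded region), E[M_τ] = E[M_0] = X_0^2 − 0 = 88^2 = 7744. Also E[M_τ] = E[X_τ^2] − E[τ]. The walk exits at 0 or 153, with P(hit 153 first) = 88/153, so E[X_τ^2] = 153^2 · 88/153 + 0 = 13464. Thus E[τ] = E[X_τ^2] − E[M_τ] = 13464 − 7744 = 5720 = 88(153 − 88) = 5720.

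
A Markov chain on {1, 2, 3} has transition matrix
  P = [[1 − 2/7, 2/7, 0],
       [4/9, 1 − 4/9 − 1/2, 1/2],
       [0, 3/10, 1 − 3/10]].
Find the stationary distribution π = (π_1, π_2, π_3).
π = (7/19, 9/38, 15/38)

This is a birth-death chain on three states, which satisfies detailed balance: π_1 · P_{12} = π_2 · P_{21} and π_2 · P_{23} = π_3 · P_{32}.
From π_1 · 2/7 = π_2 · 4/9: π_2/π_1 = (2/7)/(4/9) = 9/14.
From π_2 · 1/2 = π_3 · 3/10: π_3/π_2 = (1/2)/(3/10) = 5/3.
Take π_1 proportional to 1; then unnormalized π = (1, 9/14, 15/14). Normalize by dividing by the sum 19/7:
  π = (7/19, 9/38, 15/38).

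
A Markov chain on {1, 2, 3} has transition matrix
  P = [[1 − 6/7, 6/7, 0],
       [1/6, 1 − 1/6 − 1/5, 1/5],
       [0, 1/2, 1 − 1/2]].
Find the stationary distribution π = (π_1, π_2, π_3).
π = (5/41, 180/287, 72/287)

This is a birth-death chain on three states, which satisfies detailed balance: π_1 · P_{12} = π_2 · P_{21} and π_2 · P_{23} = π_3 · P_{32}.
From π_1 · 6/7 = π_2 · 1/6: π_2/π_1 = (6/7)/(1/6) = 36/7.
From π_2 · 1/5 = π_3 · 1/2: π_3/π_2 = (1/5)/(1/2) = 2/5.
Take π_1 proportional to 1; then unnormalized π = (1, 36/7, 72/35). Normalize by dividing by the sum 41/5:
  π = (5/41, 180/287, 72/287).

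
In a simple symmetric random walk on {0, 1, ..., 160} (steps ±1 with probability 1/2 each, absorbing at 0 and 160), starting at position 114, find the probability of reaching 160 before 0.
P(hit 160 before 0) = 114/160 = 57/80

Let u_k = P(hit 160 before 0 | start at k). Then u_0 = 0, u_160 = 1, and u_k = u_{k-1}/2 + u_{k+1}/2 for 1 ≤ k ≤ 159. This harmonic recurrence is solved by u_k = k/160, giving u_114 = 114/160 = 57/80.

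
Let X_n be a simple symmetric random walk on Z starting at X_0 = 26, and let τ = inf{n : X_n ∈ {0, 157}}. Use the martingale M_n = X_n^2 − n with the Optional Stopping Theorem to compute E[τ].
E[τ] = 3406

M_n = X_n^2 − n is a martingale (since E[X_{n+1}^2 | F_n] = X_n^2 + 1). By OST (τ has finite mean in a bounded region), E[M_τ] = E[M_0] = X_0^2 − 0 = 26^2 = 676. Also E[M_τ] = E[X_τ^2] − E[τ]. The walk exits at 0 or 157, with P(hit 157 first) = 26/157, so E[X_τ^2] = 157^2 · 26/157 + 0 = 4082. Thus E[τ] = E[X_τ^2] − E[M_τ] = 4082 − 676 = 3406 = 26(157 − 26) = 3406.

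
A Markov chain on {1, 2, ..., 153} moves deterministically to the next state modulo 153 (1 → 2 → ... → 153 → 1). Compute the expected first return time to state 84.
E[T_84 | X_0 = 84] = 153

The chain cycles deterministically, so starting at state 84 it returns in exactly 153 steps. Equivalently, the stationary distribution is uniform π_j = 1/153 for every state j, so by Kac's formula E[T_84] = 1/π_84 = 153.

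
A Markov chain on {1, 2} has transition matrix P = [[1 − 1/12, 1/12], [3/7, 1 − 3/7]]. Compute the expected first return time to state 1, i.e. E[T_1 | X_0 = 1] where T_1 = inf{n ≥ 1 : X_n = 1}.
E[T_1 | X_0 = 1] = 1/π_1 = 43/36

For an irreducible recurrent Markov chain with stationary distribution π, E[T_i | X_0 = i] = 1/π_i (Kac's formula). Here π_1 = (3/7)/(1/12 + 3/7) = (3/7)/(43/84) = 36/43, so E[T_1 | X_0 = 1] = 1/π_1 = (1/12 + 3/7)/(3/7) = (43/84)/(3/7) = 43/36.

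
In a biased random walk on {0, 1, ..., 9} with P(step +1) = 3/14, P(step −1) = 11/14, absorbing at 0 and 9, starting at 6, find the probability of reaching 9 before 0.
P(hit 9 before 0) = (1 − (11/3)^6) / (1 − (11/3)^9) = 36666/1808227

Let u_k denote P(reach 9 before 0 | start at k). Boundary: u_0 = 0, u_9 = 1. Recurrence: u_k = 3/14·u_{k+1} + 11/14·u_{k-1} for 1 ≤ k ≤ 8. Try u_k = A + B·r^k with r = q/p = (11/14)/(3/14) = 11/3. Substitution satisfies the recurrence; boundary conditions give:
  u_k = (1 − r^k) / (1 − r^N) = (1 − (11/3)^6) / (1 − (11/3)^9) = 36666/1808227.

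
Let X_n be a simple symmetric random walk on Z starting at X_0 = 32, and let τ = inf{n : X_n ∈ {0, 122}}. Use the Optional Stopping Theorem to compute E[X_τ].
E[X_τ] = 32

X_n is a martingale and τ is a bounded-mean stopping time (indeed τ is finite a.s. with bounded expectation since the walk is in a bounded region). By the OST, E[X_τ] = E[X_0] = 32. Equivalently: E[X_τ] = 122 · P(hit 122 first) + 0 · P(hit 0 first) = 122 · (32/122) = 32.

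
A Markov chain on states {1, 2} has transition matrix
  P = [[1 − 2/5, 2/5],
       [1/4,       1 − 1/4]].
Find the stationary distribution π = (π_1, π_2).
π_1 = 5/13, π_2 = 8/13

Solve πP = π with π_1 + π_2 = 1. From πP = π: π_1 · (1 − 2/5) + π_2 · 1/4 = π_1 ⇒ π_2 · 1/4 = π_1 · 2/5 ⇒ π_2/π_1 = (2/5)/(1/4) = 8/5. Together with π_1 + π_2 = 1:
  π_1 = (1/4)/(2/5 + 1/4) = (1/4)/(13/20) = 5/13,
  π_2 = (2/5)/(2/5 + 1/4) = (2/5)/(13/20) = 8/13.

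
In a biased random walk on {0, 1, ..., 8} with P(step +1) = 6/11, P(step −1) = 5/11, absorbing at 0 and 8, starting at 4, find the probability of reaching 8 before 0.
P(hit 8 before 0) = (1 − (5/6)^4) / (1 − (5/6)^8) = 1296/1921

Let u_k denote P(reach 8 before 0 | start at k). Boundary: u_0 = 0, u_8 = 1. Recurrence: u_k = 6/11·u_{k+1} + 5/11·u_{k-1} for 1 ≤ k ≤ 7. Try u_k = A + B·r^k with r = q/p = (5/11)/(6/11) = 5/6. Substitution satisfies the recurrence; boundary conditions give:
  u_k = (1 − r^k) / (1 − r^N) = (1 − (5/6)^4) / (1 − (5/6)^8) = 1296/1921.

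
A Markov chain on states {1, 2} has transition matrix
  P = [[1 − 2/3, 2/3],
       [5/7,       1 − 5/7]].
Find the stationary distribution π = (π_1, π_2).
π_1 = 15/29, π_2 = 14/29

Solve πP = π with π_1 + π_2 = 1. From πP = π: π_1 · (1 − 2/3) + π_2 · 5/7 = π_1 ⇒ π_2 · 5/7 = π_1 · 2/3 ⇒ π_2/π_1 = (2/3)/(5/7) = 14/15. Together with π_1 + π_2 = 1:
  π_1 = (5/7)/(2/3 + 5/7) = (5/7)/(29/21) = 15/29,
  π_2 = (2/3)/(2/3 + 5/7) = (2/3)/(29/21) = 14/29.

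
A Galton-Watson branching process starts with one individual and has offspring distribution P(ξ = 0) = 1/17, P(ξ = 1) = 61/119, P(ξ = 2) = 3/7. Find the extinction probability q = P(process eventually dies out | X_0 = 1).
q = 7/51

The pgf is f(s) = 1/17 + 61/119·s + 3/7·s². The extinction probability q is the smallest fixed point of f in [0, 1]. Setting s = f(s):
  3/7·s² + (61/119 − 1)·s + 1/17 = 0
  3/7·s² − (1/17 + 3/7)·s + 1/17 = 0
which factors as (s − 1)·(3/7·s − 1/17) = 0, giving roots s = 1 and s = (1/17)/(3/7) = 7/51.
Mean offspring μ = 61/119 + 2·3/7 = 163/119 > 1 (supercritical), so q < 1. The extinction probability is the smaller root: q = (1/17)/(3/7) = 7/51.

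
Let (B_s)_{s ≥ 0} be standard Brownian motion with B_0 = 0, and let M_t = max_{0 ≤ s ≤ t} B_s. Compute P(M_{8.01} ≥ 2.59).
P(M_{8.01} ≥ 2.59) = 2·P(B_{8.01} ≥ 2.59) = 2(1 − Φ(2.59/√8.01)) ≈ 0.3601

By the reflection principle for Brownian motion, P(M_t ≥ a) = 2 · P(B_t ≥ a) for a ≥ 0. Since B_t ~ N(0, t), P(B_t ≥ 2.59) = 1 − Φ(2.59/√t) = 1 − Φ(2.59/√8.01) = 1 − Φ(0.9151). So
  P(M_{8.01} ≥ 2.59) = 2(1 − Φ(0.9151)) ≈ 0.3601.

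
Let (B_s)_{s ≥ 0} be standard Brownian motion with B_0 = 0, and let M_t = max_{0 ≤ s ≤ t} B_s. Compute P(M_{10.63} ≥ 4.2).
P(M_{10.63} ≥ 4.2) = 2·P(B_{10.63} ≥ 4.2) = 2(1 − Φ(4.2/√10.63)) ≈ 0.1977

By the reflection principle for Brownian motion, P(M_t ≥ a) = 2 · P(B_t ≥ a) for a ≥ 0. Since B_t ~ N(0, t), P(B_t ≥ 4.2) = 1 − Φ(4.2/√t) = 1 − Φ(4.2/√10.63) = 1 − Φ(1.2882). So
  P(M_{10.63} ≥ 4.2) = 2(1 − Φ(1.2882)) ≈ 0.1977.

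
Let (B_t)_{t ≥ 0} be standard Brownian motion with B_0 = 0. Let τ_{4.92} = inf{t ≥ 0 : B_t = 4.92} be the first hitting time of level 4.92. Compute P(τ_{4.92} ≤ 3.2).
P(τ_{4.92} ≤ 3.2) = 2(1 − Φ(4.92/√3.2)) = 2(1 − Φ(2.7504)) ≈ 0.0060

By the reflection principle for standard BM, P(τ_b ≤ t) = 2 · P(B_t ≥ b). Since B_t ~ N(0, t), P(B_t ≥ 4.92) = 1 − Φ(4.92/√t) = 1 − Φ(4.92/√3.2) = 1 − Φ(2.7504) ≈ 0.00298. Doubling: P(τ_{4.92} ≤ 3.2) ≈ 2 · 0.00298 = 0.00596 ≈ 0.0060.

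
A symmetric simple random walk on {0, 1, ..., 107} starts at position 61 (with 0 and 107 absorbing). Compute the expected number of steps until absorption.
E[τ | X_0 = 61] = 2806

Let v_k = E[τ | X_0 = k]. Boundary: v_0 = v_107 = 0. Recurrence: v_k = 1 + (v_{k-1} + v_{k+1})/2 for 1 ≤ k ≤ 106. The particular solution to v_k − (v_{k-1} + v_{k+1})/2 = 1 is v_k = −k^2. Adding homogeneous solution A + B k and matching boundaries gives v_k = k (107 − k). Substituting k = 61: v_61 = 61 · 46 = 2806.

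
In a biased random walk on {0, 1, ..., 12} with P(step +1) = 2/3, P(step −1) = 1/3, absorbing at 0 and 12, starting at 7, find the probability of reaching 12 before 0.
P(hit 12 before 0) = (1 − (1/2)^7) / (1 − (1/2)^12) = 4064/4095

Let u_k denote P(reach 12 before 0 | start at k). Boundary: u_0 = 0, u_12 = 1. Recurrence: u_k = 2/3·u_{k+1} + 1/3·u_{k-1} for 1 ≤ k ≤ 11. Try u_k = A + B·r^k with r = q/p = (1/3)/(2/3) = 1/2. Substitution satisfies the recurrence; boundary conditions give:
  u_k = (1 − r^k) / (1 − r^N) = (1 − (1/2)^7) / (1 − (1/2)^12) = 4064/4095.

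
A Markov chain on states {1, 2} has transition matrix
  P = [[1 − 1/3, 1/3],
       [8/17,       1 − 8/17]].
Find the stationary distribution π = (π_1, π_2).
π_1 = 24/41, π_2 = 17/41

Solve πP = π with π_1 + π_2 = 1. From πP = π: π_1 · (1 − 1/3) + π_2 · 8/17 = π_1 ⇒ π_2 · 8/17 = π_1 · 1/3 ⇒ π_2/π_1 = (1/3)/(8/17) = 17/24. Together with π_1 + π_2 = 1:
  π_1 = (8/17)/(1/3 + 8/17) = (8/17)/(41/51) = 24/41,
  π_2 = (1/3)/(1/3 + 8/17) = (1/3)/(41/51) = 17/41.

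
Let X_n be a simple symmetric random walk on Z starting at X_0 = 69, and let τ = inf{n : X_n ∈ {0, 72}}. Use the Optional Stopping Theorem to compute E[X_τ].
E[X_τ] = 69

X_n is a martingale and τ is a bounded-mean stopping time (indeed τ is finite a.s. with bounded expectation since the walk is in a bounded region). By the OST, E[X_τ] = E[X_0] = 69. Equivalently: E[X_τ] = 72 · P(hit 72 first) + 0 · P(hit 0 first) = 72 · (69/72) = 69.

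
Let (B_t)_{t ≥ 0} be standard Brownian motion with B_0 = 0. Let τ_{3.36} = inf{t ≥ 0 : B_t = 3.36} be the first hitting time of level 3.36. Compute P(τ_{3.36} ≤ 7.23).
P(τ_{3.36} ≤ 7.23) = 2(1 − Φ(3.36/√7.23)) = 2(1 − Φ(1.2496)) ≈ 0.2114

By the reflection principle for standard BM, P(τ_b ≤ t) = 2 · P(B_t ≥ b). Since B_t ~ N(0, t), P(B_t ≥ 3.36) = 1 − Φ(3.36/√t) = 1 − Φ(3.36/√7.23) = 1 − Φ(1.2496) ≈ 0.10572. Doubling: P(τ_{3.36} ≤ 7.23) ≈ 2 · 0.10572 = 0.21144 ≈ 0.2114.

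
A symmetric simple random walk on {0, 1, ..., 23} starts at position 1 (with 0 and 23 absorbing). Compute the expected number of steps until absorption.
E[τ | X_0 = 1] = 22

Let v_k = E[τ | X_0 = k]. Boundary: v_0 = v_23 = 0. Recurrence: v_k = 1 + (v_{k-1} + v_{k+1})/2 for 1 ≤ k ≤ 22. The particular solution to v_k − (v_{k-1} + v_{k+1})/2 = 1 is v_k = −k^2. Adding homogeneous solution A + B k and matching boundaries gives v_k = k (23 − k). Substituting k = 1: v_1 = 1 · 22 = 22.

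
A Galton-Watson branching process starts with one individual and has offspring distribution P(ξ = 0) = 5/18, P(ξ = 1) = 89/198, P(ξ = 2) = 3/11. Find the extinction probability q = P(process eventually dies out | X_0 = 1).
q = 1

Mean offspring μ = 0·5/18 + 1·89/198 + 2·3/11 = 197/198 ≤ 1. For μ ≤ 1 with offspring not concentrated at 1, the Galton-Watson process goes extinct almost surely, so q = 1.
(Algebraic check: The pgf is f(s) = 5/18 + 89/198·s + 3/11·s². The extinction probability q is the smallest fixed point of f in [0, 1]. Setting s = f(s):
  3/11·s² + (89/198 − 1)·s + 5/18 = 0
  3/11·s² − (5/18 + 3/11)·s + 5/18 = 0
which factors as (s − 1)·(3/11·s − 5/18) = 0, giving roots s = 1 and s = (5/18)/(3/11) = 55/54. Since 55/54 ≥ 1, the smallest root in [0, 1] is s = 1.)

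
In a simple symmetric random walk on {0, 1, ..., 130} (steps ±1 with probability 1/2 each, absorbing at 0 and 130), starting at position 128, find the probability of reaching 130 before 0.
P(hit 130 before 0) = 128/130 = 64/65

Let u_k = P(hit 130 before 0 | start at k). Then u_0 = 0, u_130 = 1, and u_k = u_{k-1}/2 + u_{k+1}/2 for 1 ≤ k ≤ 129. This harmonic recurrence is solved by u_k = k/130, giving u_128 = 128/130 = 64/65.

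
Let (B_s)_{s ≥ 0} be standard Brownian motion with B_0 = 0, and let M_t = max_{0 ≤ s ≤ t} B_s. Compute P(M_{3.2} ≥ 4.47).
P(M_{3.2} ≥ 4.47) = 2·P(B_{3.2} ≥ 4.47) = 2(1 − Φ(4.47/√3.2)) ≈ 0.0125

By the reflection principle for Brownian motion, P(M_t ≥ a) = 2 · P(B_t ≥ a) for a ≥ 0. Since B_t ~ N(0, t), P(B_t ≥ 4.47) = 1 − Φ(4.47/√t) = 1 − Φ(4.47/√3.2) = 1 − Φ(2.4988). So
  P(M_{3.2} ≥ 4.47) = 2(1 − Φ(2.4988)) ≈ 0.0125.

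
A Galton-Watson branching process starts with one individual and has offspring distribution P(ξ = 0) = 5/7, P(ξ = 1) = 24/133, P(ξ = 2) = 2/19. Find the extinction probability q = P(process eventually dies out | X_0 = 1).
q = 1

Mean offspring μ = 0·5/7 + 1·24/133 + 2·2/19 = 52/133 ≤ 1. For μ ≤ 1 with offspring not concentrated at 1, the Galton-Watson process goes extinct almost surely, so q = 1.
(Algebraic check: The pgf is f(s) = 5/7 + 24/133·s + 2/19·s². The extinction probability q is the smallest fixed point of f in [0, 1]. Setting s = f(s):
  2/19·s² + (24/133 − 1)·s + 5/7 = 0
  2/19·s² − (5/7 + 2/19)·s + 5/7 = 0
which factors as (s − 1)·(2/19·s − 5/7) = 0, giving roots s = 1 and s = (5/7)/(2/19) = 95/14. Since 95/14 ≥ 1, the smallest root in [0, 1] is s = 1.)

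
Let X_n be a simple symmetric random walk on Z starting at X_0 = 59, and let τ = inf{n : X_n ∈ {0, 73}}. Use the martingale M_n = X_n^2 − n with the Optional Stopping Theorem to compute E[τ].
E[τ] = 826

M_n = X_n^2 − n is a martingale (since E[X_{n+1}^2 | F_n] = X_n^2 + 1). By OST (τ has finite mean in a bounded region), E[M_τ] = E[M_0] = X_0^2 − 0 = 59^2 = 3481. Also E[M_τ] = E[X_τ^2] − E[τ]. The walk exits at 0 or 73, with P(hit 73 first) = 59/73, so E[X_τ^2] = 73^2 · 59/73 + 0 = 4307. Thus E[τ] = E[X_τ^2] − E[M_τ] = 4307 − 3481 = 826 = 59(73 − 59) = 826.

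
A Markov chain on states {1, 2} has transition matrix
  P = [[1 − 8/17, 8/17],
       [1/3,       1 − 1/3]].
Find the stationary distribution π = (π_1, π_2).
π_1 = 17/41, π_2 = 24/41

Solve πP = π with π_1 + π_2 = 1. From πP = π: π_1 · (1 − 8/17) + π_2 · 1/3 = π_1 ⇒ π_2 · 1/3 = π_1 · 8/17 ⇒ π_2/π_1 = (8/17)/(1/3) = 24/17. Together with π_1 + π_2 = 1:
  π_1 = (1/3)/(8/17 + 1/3) = (1/3)/(41/51) = 17/41,
  π_2 = (8/17)/(8/17 + 1/3) = (8/17)/(41/51) = 24/41.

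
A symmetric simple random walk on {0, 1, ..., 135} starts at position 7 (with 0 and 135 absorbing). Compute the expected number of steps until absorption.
E[τ | X_0 = 7] = 896

Let v_k = E[τ | X_0 = k]. Boundary: v_0 = v_135 = 0. Recurrence: v_k = 1 + (v_{k-1} + v_{k+1})/2 for 1 ≤ k ≤ 134. The particular solution to v_k − (v_{k-1} + v_{k+1})/2 = 1 is v_k = −k^2. Adding homogeneous solution A + B k and matching boundaries gives v_k = k (135 − k). Substituting k = 7: v_7 = 7 · 128 = 896.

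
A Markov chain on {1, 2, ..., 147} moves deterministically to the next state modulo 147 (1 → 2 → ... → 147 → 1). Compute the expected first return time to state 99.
E[T_99 | X_0 = 99] = 147

The chain cycles deterministically, so starting at state 99 it returns in exactly 147 steps. Equivalently, the stationary distribution is uniform π_j = 1/147 for every state j, so by Kac's formula E[T_99] = 1/π_99 = 147.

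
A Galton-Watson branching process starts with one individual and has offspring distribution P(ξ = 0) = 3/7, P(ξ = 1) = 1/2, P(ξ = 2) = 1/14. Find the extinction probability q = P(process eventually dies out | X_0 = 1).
q = 1

Mean offspring μ = 0·3/7 + 1·1/2 + 2·1/14 = 9/14 ≤ 1. For μ ≤ 1 with offspring not concentrated at 1, the Galton-Watson process goes extinct almost surely, so q = 1.
(Algebraic check: The pgf is f(s) = 3/7 + 1/2·s + 1/14·s². The extinction probability q is the smallest fixed point of f in [0, 1]. Setting s = f(s):
  1/14·s² + (1/2 − 1)·s + 3/7 = 0
  1/14·s² − (3/7 + 1/14)·s + 3/7 = 0
which factors as (s − 1)·(1/14·s − 3/7) = 0, giving roots s = 1 and s = (3/7)/(1/14) = 6. Since 6 ≥ 1, the smallest root in [0, 1] is s = 1.)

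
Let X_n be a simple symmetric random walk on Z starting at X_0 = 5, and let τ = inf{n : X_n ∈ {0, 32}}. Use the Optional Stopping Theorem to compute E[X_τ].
E[X_τ] = 5

X_n is a martingale and τ is a bounded-mean stopping time (indeed τ is finite a.s. with bounded expectation since the walk is in a bounded region). By the OST, E[X_τ] = E[X_0] = 5. Equivalently: E[X_τ] = 32 · P(hit 32 first) + 0 · P(hit 0 first) = 32 · (5/32) = 5.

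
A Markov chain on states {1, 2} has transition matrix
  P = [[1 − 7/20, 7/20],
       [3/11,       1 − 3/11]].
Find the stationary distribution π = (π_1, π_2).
π_1 = 60/137, π_2 = 77/137

Solve πP = π with π_1 + π_2 = 1. From πP = π: π_1 · (1 − 7/20) + π_2 · 3/11 = π_1 ⇒ π_2 · 3/11 = π_1 · 7/20 ⇒ π_2/π_1 = (7/20)/(3/11) = 77/60. Together with π_1 + π_2 = 1:
  π_1 = (3/11)/(7/20 + 3/11) = (3/11)/(137/220) = 60/137,
  π_2 = (7/20)/(7/20 + 3/11) = (7/20)/(137/220) = 77/137.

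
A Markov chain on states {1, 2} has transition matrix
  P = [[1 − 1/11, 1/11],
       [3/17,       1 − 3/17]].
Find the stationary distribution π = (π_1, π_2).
π_1 = 33/50, π_2 = 17/50

Solve πP = π with π_1 + π_2 = 1. From πP = π: π_1 · (1 − 1/11) + π_2 · 3/17 = π_1 ⇒ π_2 · 3/17 = π_1 · 1/11 ⇒ π_2/π_1 = (1/11)/(3/17) = 17/33. Together with π_1 + π_2 = 1:
  π_1 = (3/17)/(1/11 + 3/17) = (3/17)/(50/187) = 33/50,
  π_2 = (1/11)/(1/11 + 3/17) = (1/11)/(50/187) = 17/50.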